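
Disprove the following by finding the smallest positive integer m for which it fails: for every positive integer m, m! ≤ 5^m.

Check each positive integer m in order until m! > 5^m.
The first 11 eligible values, up to m = 11, all satisfy the conclusion.
m = 12: m! = 479001600 and 5^m = 244140625, so 479001600 > 244140625.
Hence m = 12 is a counterexample.

m = 12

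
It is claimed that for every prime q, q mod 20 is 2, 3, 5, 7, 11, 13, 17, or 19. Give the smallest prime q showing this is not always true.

q = 29

Check each prime q in order until the claim fails.
The first 9 eligible values, up to q = 23, all satisfy the conclusion.
q = 29: 29 mod 20 = 9 — not in {2, 3, 5, 7, 11, 13, 17, 19}.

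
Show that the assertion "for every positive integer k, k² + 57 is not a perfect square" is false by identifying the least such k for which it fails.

k = 8

k = 1: 1² + 57 = 58, not a perfect square.
k = 2: 2² + 57 = 61, not a perfect square.
k = 3: 3² + 57 = 66, not a perfect square.
k = 4: 4² + 57 = 73, not a perfect square.
k = 5: 5² + 57 = 82, not a perfect square.
k = 6: 6² + 57 = 93, not a perfect square.
k = 7: 7² + 57 = 106, not a perfect square.
k = 8: 8² + 57 = 121 = 11², a perfect square.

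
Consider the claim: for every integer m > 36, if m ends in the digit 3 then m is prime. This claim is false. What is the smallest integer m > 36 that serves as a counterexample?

A counterexample is any integer m > 36 such that m ends in the digit 3 but m is not prime; we check each in order.
For m = 43, 53 the conclusion holds.
m = 63: 63 ends in 3; 63 = 3 × 21, composite.
So m = 63 is the smallest counterexample.

m = 63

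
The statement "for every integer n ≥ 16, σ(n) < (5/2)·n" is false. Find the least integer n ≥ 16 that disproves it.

n = 24

The first 8 eligible values, up to n = 23, all satisfy the conclusion.
n = 24: σ(24) = 60; 60 ≥ 60.
Hence n = 24 is a counterexample.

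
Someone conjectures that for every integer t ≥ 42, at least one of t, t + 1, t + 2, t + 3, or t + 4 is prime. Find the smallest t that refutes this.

t = 48

The first 6 eligible values, up to t = 47, all satisfy the conclusion.
t = 48: 48 = 2 × 24; 49 = 7 × 7; 50 = 2 × 25; 51 = 3 × 17; 52 = 2 × 26 — all composite.
Hence t = 48 is a counterexample.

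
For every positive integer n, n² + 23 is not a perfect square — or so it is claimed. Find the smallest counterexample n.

Check each positive integer n in order until n² + 23 is a perfect square.
The first 10 eligible values, up to n = 10, all satisfy the conclusion.
n = 11: 11² + 23 = 144 = 12², a perfect square.

n = 11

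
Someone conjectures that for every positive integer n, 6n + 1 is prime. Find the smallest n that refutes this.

A counterexample is any positive integer n such that 6n + 1 is not prime; we check each in order.
n = 1: 6n + 1 = 7, prime.
n = 2: 6n + 1 = 13, prime.
n = 3: 6n + 1 = 19, prime.
n = 4: 6n + 1 = 25 = 5 × 5, composite.
So n = 4 is the smallest counterexample.

n = 4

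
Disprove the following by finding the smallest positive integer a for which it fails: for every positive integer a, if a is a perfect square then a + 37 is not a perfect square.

a = 324

Check each positive integer a in order until a is a perfect square but a + 37 is a perfect square.
The first 17 eligible values, up to a = 289, all satisfy the conclusion.
a = 324: 324 = 18² and 324 + 37 = 361 = 19².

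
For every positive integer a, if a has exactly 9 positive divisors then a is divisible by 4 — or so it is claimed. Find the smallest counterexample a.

We need the least positive integer a for which a has exactly 9 positive divisors but a is not divisible by 4.
a = 36: τ(36) = 9; 36 mod 4 = 0.
a = 100: τ(100) = 9; 100 mod 4 = 0.
a = 196: τ(196) = 9; 196 mod 4 = 0.
a = 225: τ(225) = 9; 225 mod 4 = 1.

a = 225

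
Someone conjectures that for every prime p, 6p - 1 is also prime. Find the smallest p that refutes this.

We need the least prime p for which 6p - 1 is not prime.
The first 4 eligible values, up to p = 7, all satisfy the conclusion.
p = 11: 6p - 1 = 65 = 5 × 13, not prime.
Thus p = 11 disproves the claim, and no smaller p works.

p = 11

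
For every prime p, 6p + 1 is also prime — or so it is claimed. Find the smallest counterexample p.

Check each prime p in order until 6p + 1 is not prime.
p = 2: 6p + 1 = 13, prime.
p = 3: 6p + 1 = 19, prime.
p = 5: 6p + 1 = 31, prime.
p = 7: 6p + 1 = 43, prime.
p = 11: 6p + 1 = 67, prime.
p = 13: 6p + 1 = 79, prime.
p = 17: 6p + 1 = 103, prime.
p = 19: 6p + 1 = 115 = 5 × 23, not prime.

p = 19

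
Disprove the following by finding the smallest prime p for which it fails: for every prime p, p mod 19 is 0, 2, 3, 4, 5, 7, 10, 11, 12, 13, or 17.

p = 37

For p = 2, 3, 5, 7, …, 23, 29, 31 the conclusion holds.
p = 37: 37 mod 19 = 18 — not in {0, 2, 3, 4, 5, 7, 10, 11, 12, 13, 17}.
Hence p = 37 is a counterexample.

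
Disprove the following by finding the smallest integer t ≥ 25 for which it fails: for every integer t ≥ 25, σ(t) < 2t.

A counterexample is any integer t ≥ 25 such that the claim fails; we check each in order.
t = 25: σ(25) = 31; 31 < 50.
t = 26: σ(26) = 42; 42 < 52.
t = 27: σ(27) = 40; 40 < 54.
t = 28: σ(28) = 56; 56 ≥ 56.

t = 28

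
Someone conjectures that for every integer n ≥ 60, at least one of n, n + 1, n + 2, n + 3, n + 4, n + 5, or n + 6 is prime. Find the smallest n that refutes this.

n = 90

A counterexample is any integer n ≥ 60 such that n, n + 1, n + 2, n + 3, n + 4, n + 5, n + 6 are all composite; we check each in order.
The first 30 eligible values, up to n = 89, all satisfy the conclusion.
n = 90: 90 = 2 × 45; 91 = 7 × 13; 92 = 2 × 46; 93 = 3 × 31; 94 = 2 × 47; 95 = 5 × 19; 96 = 2 × 48 — all composite.
So n = 90 is the smallest counterexample.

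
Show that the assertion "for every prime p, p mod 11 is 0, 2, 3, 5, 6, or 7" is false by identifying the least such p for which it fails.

p = 19

Check each prime p in order until the claim fails.
The first 7 eligible values, up to p = 17, all satisfy the conclusion.
p = 19: 19 mod 11 = 8 — not in {0, 2, 3, 5, 6, 7}.
Hence p = 19 is a counterexample.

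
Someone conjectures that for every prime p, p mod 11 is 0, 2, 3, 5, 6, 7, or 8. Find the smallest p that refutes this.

p = 23

A counterexample is any prime p such that the claim fails; we check each in order.
p = 2: 2 mod 11 = 2.
p = 3: 3 mod 11 = 3.
p = 5: 5 mod 11 = 5.
p = 7: 7 mod 11 = 7.
p = 11: 11 mod 11 = 0.
p = 13: 13 mod 11 = 2.
p = 17: 17 mod 11 = 6.
p = 19: 19 mod 11 = 8.
p = 23: 23 mod 11 = 1 — not in {0, 2, 3, 5, 6, 7, 8}.
Thus p = 23 disproves the claim, and no smaller p works.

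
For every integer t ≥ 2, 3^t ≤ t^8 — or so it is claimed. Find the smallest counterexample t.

A counterexample is any integer t ≥ 2 such that 3^t > t^8; we check each in order.
The first 21 eligible values, up to t = 22, all satisfy the conclusion.
t = 23: 3^t = 94143178827 and t^8 = 78310985281, so 94143178827 > 78310985281.
Hence t = 23 is a counterexample.

t = 23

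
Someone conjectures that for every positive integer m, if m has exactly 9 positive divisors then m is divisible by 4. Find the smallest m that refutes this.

For m = 36, 100, 196 the conclusion holds.
m = 225: τ(225) = 9; 225 mod 4 = 1.
Hence m = 225 is a counterexample.

m = 225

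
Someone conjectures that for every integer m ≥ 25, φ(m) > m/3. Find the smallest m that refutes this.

m = 30

A counterexample is any integer m ≥ 25 such that the claim fails; we check each in order.
The first 5 eligible values, up to m = 29, all satisfy the conclusion.
m = 30: φ(30) = 8 and 30/3 = 10, so φ(30) ≤ 30/3.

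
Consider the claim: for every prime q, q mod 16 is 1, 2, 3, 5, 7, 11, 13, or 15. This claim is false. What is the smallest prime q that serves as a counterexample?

We need the least prime q for which the claim fails.
For q = 2, 3, 5, 7, …, 29, 31, 37 the conclusion holds.
q = 41: 41 mod 16 = 9 — not in {1, 2, 3, 5, 7, 11, 13, 15}.
So q = 41 is the smallest counterexample.

q = 41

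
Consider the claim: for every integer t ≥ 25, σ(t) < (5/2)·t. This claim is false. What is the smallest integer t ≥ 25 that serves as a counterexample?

A counterexample is any integer t ≥ 25 such that the claim fails; we check each in order.
For t = 25, 26, 27, 28, …, 33, 34, 35 the conclusion holds.
t = 36: σ(36) = 91; 91 ≥ 90.

t = 36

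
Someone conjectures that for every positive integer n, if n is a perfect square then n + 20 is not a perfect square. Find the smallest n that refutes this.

n = 16

A counterexample is any positive integer n such that n is a perfect square but n + 20 is a perfect square; we check each in order.
n = 1: 1 + 20 = 21, not a perfect square.
n = 4: 4 + 20 = 24, not a perfect square.
n = 9: 9 + 20 = 29, not a perfect square.
n = 16: 16 = 4² and 16 + 20 = 36 = 6².
Hence n = 16 is a counterexample.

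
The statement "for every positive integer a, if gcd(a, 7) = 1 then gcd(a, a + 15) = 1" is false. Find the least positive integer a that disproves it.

a = 3

We need the least positive integer a for which gcd(a, 7) = 1 but gcd(a, a + 15) > 1.
For a = 1, 2 the conclusion holds.
a = 3: gcd(3, 18) = 3.
Hence a = 3 is a counterexample.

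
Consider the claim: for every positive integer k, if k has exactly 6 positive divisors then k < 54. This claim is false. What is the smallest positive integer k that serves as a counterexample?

We need the least positive integer k for which k has exactly 6 positive divisors but the claim fails.
For k = 12, 18, 20, 28, 32, 44, 45, 50, 52 the conclusion holds.
k = 63: τ(63) = 6; 63 ≥ 54.

k = 63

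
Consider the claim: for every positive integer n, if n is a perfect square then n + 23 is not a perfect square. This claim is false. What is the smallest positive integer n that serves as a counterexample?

Check each positive integer n in order until n is a perfect square but n + 23 is a perfect square.
The first 10 eligible values, up to n = 100, all satisfy the conclusion.
n = 121: 121 = 11² and 121 + 23 = 144 = 12².
Thus n = 121 disproves the claim, and no smaller n works.

n = 121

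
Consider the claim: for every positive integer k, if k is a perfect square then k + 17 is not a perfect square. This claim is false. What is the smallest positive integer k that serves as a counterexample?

For k = 1, 4, 9, 16, 25, 36, 49 the conclusion holds.
k = 64: 64 = 8² and 64 + 17 = 81 = 9².

k = 64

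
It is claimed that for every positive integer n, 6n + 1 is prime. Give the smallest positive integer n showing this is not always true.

n = 1: 6n + 1 = 7, prime.
n = 2: 6n + 1 = 13, prime.
n = 3: 6n + 1 = 19, prime.
n = 4: 6n + 1 = 25 = 5 × 5, composite.
Hence n = 4 is a counterexample.

n = 4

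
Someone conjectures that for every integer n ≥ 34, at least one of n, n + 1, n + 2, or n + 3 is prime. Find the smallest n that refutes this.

n = 48

The first 14 eligible values, up to n = 47, all satisfy the conclusion.
n = 48: 48 = 2 × 24; 49 = 7 × 7; 50 = 2 × 25; 51 = 3 × 17 — all composite.
So n = 48 is the smallest counterexample.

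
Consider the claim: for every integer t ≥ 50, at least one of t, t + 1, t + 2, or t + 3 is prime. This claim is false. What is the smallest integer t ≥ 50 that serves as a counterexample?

A counterexample is any integer t ≥ 50 such that t, t + 1, t + 2, t + 3 are all composite; we check each in order.
t = 50: 53 is prime.
t = 51: 53 is prime.
t = 52: 53 is prime.
t = 53: 53 is prime.
t = 54: 54 = 2 × 27; 55 = 5 × 11; 56 = 2 × 28; 57 = 3 × 19 — all composite.
Hence t = 54 is a counterexample.

t = 54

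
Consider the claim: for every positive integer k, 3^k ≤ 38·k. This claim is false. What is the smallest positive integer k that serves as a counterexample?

k = 5

A counterexample is any positive integer k such that 3^k > 38·k; we check each in order.
k = 1: 3^k = 3 and 38·k = 38, so 3 ≤ 38.
k = 2: 3^k = 9 and 38·k = 76, so 9 ≤ 76.
k = 3: 3^k = 27 and 38·k = 114, so 27 ≤ 114.
k = 4: 3^k = 81 and 38·k = 152, so 81 ≤ 152.
k = 5: 3^k = 243 and 38·k = 190, so 243 > 190.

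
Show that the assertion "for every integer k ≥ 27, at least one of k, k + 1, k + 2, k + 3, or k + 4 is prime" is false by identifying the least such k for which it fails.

Check each integer k ≥ 27 in order until k, k + 1, k + 2, k + 3, k + 4 are all composite.
The first 5 eligible values, up to k = 31, all satisfy the conclusion.
k = 32: 32 = 2 × 16; 33 = 3 × 11; 34 = 2 × 17; 35 = 5 × 7; 36 = 2 × 18 — all composite.

k = 32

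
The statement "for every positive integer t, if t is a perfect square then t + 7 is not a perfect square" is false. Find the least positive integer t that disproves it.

Check each positive integer t in order until t is a perfect square but t + 7 is a perfect square.
For t = 1, 4 the conclusion holds.
t = 9: 9 = 3² and 9 + 7 = 16 = 4².

t = 9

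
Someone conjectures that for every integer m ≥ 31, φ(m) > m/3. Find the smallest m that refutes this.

The first 5 eligible values, up to m = 35, all satisfy the conclusion.
m = 36: φ(36) = 12 and 36/3 = 12, so φ(36) ≤ 36/3.

m = 36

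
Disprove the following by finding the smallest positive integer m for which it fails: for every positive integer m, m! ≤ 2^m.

We need the least positive integer m for which m! > 2^m.
For m = 1, 2, 3 the conclusion holds.
m = 4: m! = 24 and 2^m = 16, so 24 > 16.
So m = 4 is the smallest counterexample.

m = 4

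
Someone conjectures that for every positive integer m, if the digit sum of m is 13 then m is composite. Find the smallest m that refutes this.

Check each positive integer m in order until the digit sum of m is 13 but m is prime.
For m = 49, 58 the conclusion holds.
m = 67: digit sum 13; 67 is prime, not composite.
Hence m = 67 is a counterexample.

m = 67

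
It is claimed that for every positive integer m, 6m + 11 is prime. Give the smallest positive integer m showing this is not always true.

m = 4

Check each positive integer m in order until 6m + 11 is not prime.
m = 1: 6m + 11 = 17, prime.
m = 2: 6m + 11 = 23, prime.
m = 3: 6m + 11 = 29, prime.
m = 4: 6m + 11 = 35 = 5 × 7, composite.
Thus m = 4 disproves the claim, and no smaller m works.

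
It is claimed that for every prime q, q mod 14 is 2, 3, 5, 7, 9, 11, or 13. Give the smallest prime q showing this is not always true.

q = 29

Check each prime q in order until the claim fails.
For q = 2, 3, 5, 7, 11, 13, 17, 19, 23 the conclusion holds.
q = 29: 29 mod 14 = 1 — not in {2, 3, 5, 7, 9, 11, 13}.
Hence q = 29 is a counterexample.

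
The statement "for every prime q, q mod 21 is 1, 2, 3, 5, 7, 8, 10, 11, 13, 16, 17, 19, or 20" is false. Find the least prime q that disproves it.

For q = 2, 3, 5, 7, …, 53, 59, 61 the conclusion holds.
q = 67: 67 mod 21 = 4 — not in {1, 2, 3, 5, 7, 8, 10, 11, 13, 16, 17, 19, 20}.

q = 67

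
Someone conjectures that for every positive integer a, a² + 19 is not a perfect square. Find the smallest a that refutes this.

a = 9

Check each positive integer a in order until a² + 19 is a perfect square.
For a = 1, 2, 3, 4, 5, 6, 7, 8 the conclusion holds.
a = 9: 9² + 19 = 100 = 10², a perfect square.
So a = 9 is the smallest counterexample.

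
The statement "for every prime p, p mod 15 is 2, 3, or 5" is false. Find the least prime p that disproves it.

p = 7

We need the least prime p for which the claim fails.
For p = 2, 3, 5 the conclusion holds.
p = 7: 7 mod 15 = 7 — not in {2, 3, 5}.
Hence p = 7 is a counterexample.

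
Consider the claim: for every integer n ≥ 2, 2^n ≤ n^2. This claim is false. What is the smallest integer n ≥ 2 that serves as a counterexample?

Check each integer n ≥ 2 in order until 2^n > n^2.
n = 2: 2^n = 4 and n^2 = 4, so 4 ≤ 4.
n = 3: 2^n = 8 and n^2 = 9, so 8 ≤ 9.
n = 4: 2^n = 16 and n^2 = 16, so 16 ≤ 16.
n = 5: 2^n = 32 and n^2 = 25, so 32 > 25.

n = 5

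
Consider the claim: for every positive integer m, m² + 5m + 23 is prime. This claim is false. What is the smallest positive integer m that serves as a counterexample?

A counterexample is any positive integer m such that m² + 5m + 23 is not prime; we check each in order.
For m = 1, 2, 3, 4, …, 11, 12, 13 the conclusion holds.
m = 14: m² + 5m + 23 = 289 = 17 × 17, composite.
Hence m = 14 is a counterexample.

m = 14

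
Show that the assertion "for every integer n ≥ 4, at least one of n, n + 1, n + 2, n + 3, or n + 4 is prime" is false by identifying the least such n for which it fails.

Check each integer n ≥ 4 in order until n, n + 1, n + 2, n + 3, n + 4 are all composite.
For n = 4, 5, 6, 7, …, 21, 22, 23 the conclusion holds.
n = 24: 24 = 2 × 12; 25 = 5 × 5; 26 = 2 × 13; 27 = 3 × 9; 28 = 2 × 14 — all composite.
So n = 24 is the smallest counterexample.

n = 24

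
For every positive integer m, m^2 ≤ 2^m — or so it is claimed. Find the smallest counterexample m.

m = 3

Check each positive integer m in order until m^2 > 2^m.
m = 1: m^2 = 1 and 2^m = 2, so 1 ≤ 2.
m = 2: m^2 = 4 and 2^m = 4, so 4 ≤ 4.
m = 3: m^2 = 9 and 2^m = 8, so 9 > 8.
Hence m = 3 is a counterexample.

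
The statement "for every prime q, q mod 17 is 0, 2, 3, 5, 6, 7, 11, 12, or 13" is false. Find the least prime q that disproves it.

q = 31

For q = 2, 3, 5, 7, 11, 13, 17, 19, 23, 29 the conclusion holds.
q = 31: 31 mod 17 = 14 — not in {0, 2, 3, 5, 6, 7, 11, 12, 13}.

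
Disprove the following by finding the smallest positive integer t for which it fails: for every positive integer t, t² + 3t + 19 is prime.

A counterexample is any positive integer t such that t² + 3t + 19 is not prime; we check each in order.
For t = 1, 2, 3, 4, …, 12, 13, 14 the conclusion holds.
t = 15: t² + 3t + 19 = 289 = 17 × 17, composite.
Thus t = 15 disproves the claim, and no smaller t works.

t = 15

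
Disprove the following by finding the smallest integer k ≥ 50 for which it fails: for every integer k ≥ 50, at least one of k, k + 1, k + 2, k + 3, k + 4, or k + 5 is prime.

A counterexample is any integer k ≥ 50 such that k, k + 1, k + 2, k + 3, k + 4, k + 5 are all composite; we check each in order.
The first 40 eligible values, up to k = 89, all satisfy the conclusion.
k = 90: 90 = 2 × 45; 91 = 7 × 13; 92 = 2 × 46; 93 = 3 × 31; 94 = 2 × 47; 95 = 5 × 19 — all composite.
Thus k = 90 disproves the claim, and no smaller k works.

k = 90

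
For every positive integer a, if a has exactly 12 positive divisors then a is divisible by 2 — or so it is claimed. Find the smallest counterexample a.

A counterexample is any positive integer a such that a has exactly 12 positive divisors but a is not divisible by 2; we check each in order.
For a = 60, 72, 84, 90, …, 294, 306, 308 the conclusion holds.
a = 315: τ(315) = 12; 315 mod 2 = 1.
So a = 315 is the smallest counterexample.

a = 315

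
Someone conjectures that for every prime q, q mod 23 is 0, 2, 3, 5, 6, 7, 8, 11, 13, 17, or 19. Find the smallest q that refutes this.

q = 37

We need the least prime q for which the claim fails.
The first 11 eligible values, up to q = 31, all satisfy the conclusion.
q = 37: 37 mod 23 = 14 — not in {0, 2, 3, 5, 6, 7, 8, 11, 13, 17, 19}.
So q = 37 is the smallest counterexample.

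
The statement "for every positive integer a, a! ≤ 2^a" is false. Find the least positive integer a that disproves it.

For a = 1, 2, 3 the conclusion holds.
a = 4: a! = 24 and 2^a = 16, so 24 > 16.
Hence a = 4 is a counterexample.

a = 4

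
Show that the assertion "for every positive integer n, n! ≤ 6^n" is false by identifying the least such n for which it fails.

n = 14

A counterexample is any positive integer n such that n! > 6^n; we check each in order.
For n = 1, 2, 3, 4, …, 11, 12, 13 the conclusion holds.
n = 14: n! = 87178291200 and 6^n = 78364164096, so 87178291200 > 78364164096.
So n = 14 is the smallest counterexample.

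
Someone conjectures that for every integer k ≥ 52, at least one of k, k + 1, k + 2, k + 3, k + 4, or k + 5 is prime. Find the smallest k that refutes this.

A counterexample is any integer k ≥ 52 such that k, k + 1, k + 2, k + 3, k + 4, k + 5 are all composite; we check each in order.
For k = 52, 53, 54, 55, …, 87, 88, 89 the conclusion holds.
k = 90: 90 = 2 × 45; 91 = 7 × 13; 92 = 2 × 46; 93 = 3 × 31; 94 = 2 × 47; 95 = 5 × 19 — all composite.

k = 90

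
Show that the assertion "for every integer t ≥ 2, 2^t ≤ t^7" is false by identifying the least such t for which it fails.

For t = 2, 3, 4, 5, …, 34, 35, 36 the conclusion holds.
t = 37: 2^t = 137438953472 and t^7 = 94931877133, so 137438953472 > 94931877133.

t = 37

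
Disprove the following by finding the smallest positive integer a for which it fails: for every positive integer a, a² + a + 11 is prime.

A counterexample is any positive integer a such that a² + a + 11 is not prime; we check each in order.
For a = 1, 2, 3, 4, 5, 6, 7, 8, 9 the conclusion holds.
a = 10: a² + a + 11 = 121 = 11 × 11, composite.
Hence a = 10 is a counterexample.

a = 10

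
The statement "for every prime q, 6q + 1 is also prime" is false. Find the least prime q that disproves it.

q = 19

q = 2: 6q + 1 = 13, prime.
q = 3: 6q + 1 = 19, prime.
q = 5: 6q + 1 = 31, prime.
q = 7: 6q + 1 = 43, prime.
q = 11: 6q + 1 = 67, prime.
q = 13: 6q + 1 = 79, prime.
q = 17: 6q + 1 = 103, prime.
q = 19: 6q + 1 = 115 = 5 × 23, not prime.
So q = 19 is the smallest counterexample.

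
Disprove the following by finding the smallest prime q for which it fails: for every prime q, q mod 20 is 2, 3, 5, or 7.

A counterexample is any prime q such that the claim fails; we check each in order.
The first 4 eligible values, up to q = 7, all satisfy the conclusion.
q = 11: 11 mod 20 = 11 — not in {2, 3, 5, 7}.
So q = 11 is the smallest counterexample.

q = 11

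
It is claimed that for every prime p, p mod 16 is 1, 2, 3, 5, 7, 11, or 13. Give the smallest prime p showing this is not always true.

p = 31

A counterexample is any prime p such that the claim fails; we check each in order.
For p = 2, 3, 5, 7, 11, 13, 17, 19, 23, 29 the conclusion holds.
p = 31: 31 mod 16 = 15 — not in {1, 2, 3, 5, 7, 11, 13}.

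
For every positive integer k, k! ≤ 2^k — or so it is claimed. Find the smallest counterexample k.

A counterexample is any positive integer k such that k! > 2^k; we check each in order.
k = 1: k! = 1 and 2^k = 2, so 1 ≤ 2.
k = 2: k! = 2 and 2^k = 4, so 2 ≤ 4.
k = 3: k! = 6 and 2^k = 8, so 6 ≤ 8.
k = 4: k! = 24 and 2^k = 16, so 24 > 16.

k = 4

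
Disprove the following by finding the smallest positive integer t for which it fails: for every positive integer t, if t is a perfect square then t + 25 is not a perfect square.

t = 144

A counterexample is any positive integer t such that t is a perfect square but t + 25 is a perfect square; we check each in order.
For t = 1, 4, 9, 16, …, 81, 100, 121 the conclusion holds.
t = 144: 144 = 12² and 144 + 25 = 169 = 13².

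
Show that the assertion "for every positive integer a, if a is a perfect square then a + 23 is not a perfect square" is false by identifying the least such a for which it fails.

A counterexample is any positive integer a such that a is a perfect square but a + 23 is a perfect square; we check each in order.
For a = 1, 4, 9, 16, 25, 36, 49, 64, 81, 100 the conclusion holds.
a = 121: 121 = 11² and 121 + 23 = 144 = 12².

a = 121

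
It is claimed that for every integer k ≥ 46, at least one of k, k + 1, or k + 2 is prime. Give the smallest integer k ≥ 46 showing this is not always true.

k = 48

A counterexample is any integer k ≥ 46 such that k, k + 1, k + 2 are all composite; we check each in order.
k = 46: 47 is prime.
k = 47: 47 is prime.
k = 48: 48 = 2 × 24; 49 = 7 × 7; 50 = 2 × 25 — all composite.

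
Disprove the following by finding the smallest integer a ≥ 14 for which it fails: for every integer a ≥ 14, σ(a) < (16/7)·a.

a = 24

A counterexample is any integer a ≥ 14 such that the claim fails; we check each in order.
For a = 14, 15, 16, 17, 18, 19, 20, 21, 22, 23 the conclusion holds.
a = 24: σ(24) = 60; 60 ≥ 384/7.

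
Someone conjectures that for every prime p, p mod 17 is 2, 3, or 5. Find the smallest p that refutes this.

p = 7

p = 2: 2 mod 17 = 2.
p = 3: 3 mod 17 = 3.
p = 5: 5 mod 17 = 5.
p = 7: 7 mod 17 = 7 — not in {2, 3, 5}.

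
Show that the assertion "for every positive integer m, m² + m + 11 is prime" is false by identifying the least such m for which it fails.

Check each positive integer m in order until m² + m + 11 is not prime.
For m = 1, 2, 3, 4, 5, 6, 7, 8, 9 the conclusion holds.
m = 10: m² + m + 11 = 121 = 11 × 11, composite.

m = 10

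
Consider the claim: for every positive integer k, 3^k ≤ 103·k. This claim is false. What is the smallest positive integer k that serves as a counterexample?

k = 6

For k = 1, 2, 3, 4, 5 the conclusion holds.
k = 6: 3^k = 729 and 103·k = 618, so 729 > 618.
Hence k = 6 is a counterexample.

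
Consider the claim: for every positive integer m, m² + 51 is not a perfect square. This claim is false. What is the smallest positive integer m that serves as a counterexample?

We need the least positive integer m for which m² + 51 is a perfect square.
The first 6 eligible values, up to m = 6, all satisfy the conclusion.
m = 7: 7² + 51 = 100 = 10², a perfect square.

m = 7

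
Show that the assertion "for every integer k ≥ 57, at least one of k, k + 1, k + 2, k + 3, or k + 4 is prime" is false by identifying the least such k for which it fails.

k = 62

A counterexample is any integer k ≥ 57 such that k, k + 1, k + 2, k + 3, k + 4 are all composite; we check each in order.
k = 57: 59 is prime.
k = 58: 59 is prime.
k = 59: 59 is prime.
k = 60: 61 is prime.
k = 61: 61 is prime.
k = 62: 62 = 2 × 31; 63 = 3 × 21; 64 = 2 × 32; 65 = 5 × 13; 66 = 2 × 33 — all composite.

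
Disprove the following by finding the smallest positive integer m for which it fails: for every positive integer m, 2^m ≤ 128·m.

m = 11

Check each positive integer m in order until 2^m > 128·m.
For m = 1, 2, 3, 4, 5, 6, 7, 8, 9, 10 the conclusion holds.
m = 11: 2^m = 2048 and 128·m = 1408, so 2048 > 1408.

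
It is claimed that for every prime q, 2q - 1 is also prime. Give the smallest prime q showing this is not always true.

For q = 2, 3 the conclusion holds.
q = 5: 2q - 1 = 9 = 3 × 3, not prime.
Hence q = 5 is a counterexample.

q = 5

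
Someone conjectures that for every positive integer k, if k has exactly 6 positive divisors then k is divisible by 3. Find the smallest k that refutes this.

Check each positive integer k in order until k has exactly 6 positive divisors but k is not divisible by 3.
For k = 12, 18 the conclusion holds.
k = 20: τ(20) = 6; 20 mod 3 = 2.
Hence k = 20 is a counterexample.

k = 20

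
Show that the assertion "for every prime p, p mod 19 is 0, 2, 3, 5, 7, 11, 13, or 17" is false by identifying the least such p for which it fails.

For p = 2, 3, 5, 7, 11, 13, 17, 19 the conclusion holds.
p = 23: 23 mod 19 = 4 — not in {0, 2, 3, 5, 7, 11, 13, 17}.

p = 23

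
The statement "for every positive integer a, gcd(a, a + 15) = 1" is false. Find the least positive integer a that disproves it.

a = 3

A counterexample is any positive integer a such that gcd(a, a + 15) > 1; we check each in order.
a = 1: gcd(1, 16) = 1.
a = 2: gcd(2, 17) = 1.
a = 3: gcd(3, 18) = 3.
Thus a = 3 disproves the claim, and no smaller a works.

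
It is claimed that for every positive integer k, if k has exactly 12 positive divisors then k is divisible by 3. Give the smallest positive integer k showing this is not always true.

A counterexample is any positive integer k such that k has exactly 12 positive divisors but k is not divisible by 3; we check each in order.
For k = 60, 72, 84, 90, 96, 108, 126, 132 the conclusion holds.
k = 140: τ(140) = 12; 140 mod 3 = 2.

k = 140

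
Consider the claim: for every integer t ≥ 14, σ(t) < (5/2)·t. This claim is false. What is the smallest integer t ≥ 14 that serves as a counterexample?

t = 24

We need the least integer t ≥ 14 for which the claim fails.
For t = 14, 15, 16, 17, 18, 19, 20, 21, 22, 23 the conclusion holds.
t = 24: σ(24) = 60; 60 ≥ 60.
Thus t = 24 disproves the claim, and no smaller t works.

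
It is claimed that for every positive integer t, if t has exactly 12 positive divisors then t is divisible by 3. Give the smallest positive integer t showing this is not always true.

A counterexample is any positive integer t such that t has exactly 12 positive divisors but t is not divisible by 3; we check each in order.
t = 60: τ(60) = 12; 60 mod 3 = 0.
t = 72: τ(72) = 12; 72 mod 3 = 0.
t = 84: τ(84) = 12; 84 mod 3 = 0.
t = 90: τ(90) = 12; 90 mod 3 = 0.
t = 96: τ(96) = 12; 96 mod 3 = 0.
t = 108: τ(108) = 12; 108 mod 3 = 0.
t = 126: τ(126) = 12; 126 mod 3 = 0.
t = 132: τ(132) = 12; 132 mod 3 = 0.
t = 140: τ(140) = 12; 140 mod 3 = 2.
So t = 140 is the smallest counterexample.

t = 140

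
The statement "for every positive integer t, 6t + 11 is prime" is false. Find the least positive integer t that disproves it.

We need the least positive integer t for which 6t + 11 is not prime.
For t = 1, 2, 3 the conclusion holds.
t = 4: 6t + 11 = 35 = 5 × 7, composite.
So t = 4 is the smallest counterexample.

t = 4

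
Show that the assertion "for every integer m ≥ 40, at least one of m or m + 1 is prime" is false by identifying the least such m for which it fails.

m = 40: 41 is prime.
m = 41: 41 is prime.
m = 42: 43 is prime.
m = 43: 43 is prime.
m = 44: 44 = 2 × 22; 45 = 3 × 15 — both composite.
Hence m = 44 is a counterexample.

m = 44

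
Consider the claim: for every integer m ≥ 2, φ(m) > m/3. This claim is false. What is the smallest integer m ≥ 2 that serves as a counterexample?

A counterexample is any integer m ≥ 2 such that the claim fails; we check each in order.
The first 4 eligible values, up to m = 5, all satisfy the conclusion.
m = 6: φ(6) = 2 and 6/3 = 2, so φ(6) ≤ 6/3.
Hence m = 6 is a counterexample.

m = 6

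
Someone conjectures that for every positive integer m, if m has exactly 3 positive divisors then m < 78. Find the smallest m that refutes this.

m = 121

We need the least positive integer m for which m has exactly 3 positive divisors but the claim fails.
m = 4: τ(4) = 3; 4 < 78.
m = 9: τ(9) = 3; 9 < 78.
m = 25: τ(25) = 3; 25 < 78.
m = 49: τ(49) = 3; 49 < 78.
m = 121: τ(121) = 3; 121 ≥ 78.
So m = 121 is the smallest counterexample.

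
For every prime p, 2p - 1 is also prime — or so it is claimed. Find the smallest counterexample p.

p = 5

Check each prime p in order until 2p - 1 is not prime.
p = 2: 2p - 1 = 3, prime.
p = 3: 2p - 1 = 5, prime.
p = 5: 2p - 1 = 9 = 3 × 3, not prime.
Hence p = 5 is a counterexample.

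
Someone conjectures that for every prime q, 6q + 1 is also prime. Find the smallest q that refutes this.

q = 19

A counterexample is any prime q such that 6q + 1 is not prime; we check each in order.
The first 7 eligible values, up to q = 17, all satisfy the conclusion.
q = 19: 6q + 1 = 115 = 5 × 23, not prime.
So q = 19 is the smallest counterexample.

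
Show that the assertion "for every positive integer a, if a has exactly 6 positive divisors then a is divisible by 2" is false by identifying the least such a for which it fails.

a = 45

Check each positive integer a in order until a has exactly 6 positive divisors but a is not divisible by 2.
The first 6 eligible values, up to a = 44, all satisfy the conclusion.
a = 45: τ(45) = 6; 45 mod 2 = 1.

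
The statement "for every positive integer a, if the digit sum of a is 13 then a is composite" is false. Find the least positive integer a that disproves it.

We need the least positive integer a for which the digit sum of a is 13 but a is prime.
a = 49: digit sum 13; 49 is composite.
a = 58: digit sum 13; 58 is composite.
a = 67: digit sum 13; 67 is prime, not composite.
Thus a = 67 disproves the claim, and no smaller a works.

a = 67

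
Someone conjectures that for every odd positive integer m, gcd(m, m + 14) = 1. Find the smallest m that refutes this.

We need the least odd positive integer m for which gcd(m, m + 14) > 1.
For m = 1, 3, 5 the conclusion holds.
m = 7: gcd(7, 21) = 7.
So m = 7 is the smallest counterexample.

m = 7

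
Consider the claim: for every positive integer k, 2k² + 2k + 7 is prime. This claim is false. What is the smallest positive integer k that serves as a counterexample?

k = 6

Check each positive integer k in order until 2k² + 2k + 7 is not prime.
The first 5 eligible values, up to k = 5, all satisfy the conclusion.
k = 6: 2k² + 2k + 7 = 91 = 7 × 13, composite.
Thus k = 6 disproves the claim, and no smaller k works.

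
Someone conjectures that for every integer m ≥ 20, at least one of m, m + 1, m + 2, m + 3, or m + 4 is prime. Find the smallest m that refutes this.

m = 24

A counterexample is any integer m ≥ 20 such that m, m + 1, m + 2, m + 3, m + 4 are all composite; we check each in order.
For m = 20, 21, 22, 23 the conclusion holds.
m = 24: 24 = 2 × 12; 25 = 5 × 5; 26 = 2 × 13; 27 = 3 × 9; 28 = 2 × 14 — all composite.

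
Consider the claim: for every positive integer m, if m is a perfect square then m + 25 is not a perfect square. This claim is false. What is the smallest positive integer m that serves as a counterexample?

m = 144

The first 11 eligible values, up to m = 121, all satisfy the conclusion.
m = 144: 144 = 12² and 144 + 25 = 169 = 13².
Hence m = 144 is a counterexample.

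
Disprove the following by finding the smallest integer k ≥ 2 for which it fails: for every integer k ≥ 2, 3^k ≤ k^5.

k = 11

Check each integer k ≥ 2 in order until 3^k > k^5.
The first 9 eligible values, up to k = 10, all satisfy the conclusion.
k = 11: 3^k = 177147 and k^5 = 161051, so 177147 > 161051.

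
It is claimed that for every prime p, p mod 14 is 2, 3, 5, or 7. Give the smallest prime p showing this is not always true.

Check each prime p in order until the claim fails.
p = 2: 2 mod 14 = 2.
p = 3: 3 mod 14 = 3.
p = 5: 5 mod 14 = 5.
p = 7: 7 mod 14 = 7.
p = 11: 11 mod 14 = 11 — not in {2, 3, 5, 7}.
Hence p = 11 is a counterexample.

p = 11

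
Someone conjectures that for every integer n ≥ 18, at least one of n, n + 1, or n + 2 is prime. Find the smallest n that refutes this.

n = 18: 19 is prime.
n = 19: 19 is prime.
n = 20: 20 = 2 × 10; 21 = 3 × 7; 22 = 2 × 11 — all composite.
Thus n = 20 disproves the claim, and no smaller n works.

n = 20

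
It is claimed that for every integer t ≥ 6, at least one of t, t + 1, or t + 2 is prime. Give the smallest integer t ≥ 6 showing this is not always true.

t = 8

A counterexample is any integer t ≥ 6 such that t, t + 1, t + 2 are all composite; we check each in order.
t = 6: 7 is prime.
t = 7: 7 is prime.
t = 8: 8 = 2 × 4; 9 = 3 × 3; 10 = 2 × 5 — all composite.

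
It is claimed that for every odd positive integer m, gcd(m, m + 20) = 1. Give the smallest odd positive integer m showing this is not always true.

m = 5

A counterexample is any odd positive integer m such that gcd(m, m + 20) > 1; we check each in order.
m = 1: gcd(1, 21) = 1.
m = 3: gcd(3, 23) = 1.
m = 5: gcd(5, 25) = 5.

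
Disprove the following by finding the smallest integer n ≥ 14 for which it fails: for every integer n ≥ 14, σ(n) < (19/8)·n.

n = 24

We need the least integer n ≥ 14 for which the claim fails.
For n = 14, 15, 16, 17, 18, 19, 20, 21, 22, 23 the conclusion holds.
n = 24: σ(24) = 60; 60 ≥ 57.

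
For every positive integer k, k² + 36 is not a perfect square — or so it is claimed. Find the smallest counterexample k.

Check each positive integer k in order until k² + 36 is a perfect square.
For k = 1, 2, 3, 4, 5, 6, 7 the conclusion holds.
k = 8: 8² + 36 = 100 = 10², a perfect square.
Hence k = 8 is a counterexample.

k = 8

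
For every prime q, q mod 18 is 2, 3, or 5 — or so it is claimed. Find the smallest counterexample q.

Check each prime q in order until the claim fails.
For q = 2, 3, 5 the conclusion holds.
q = 7: 7 mod 18 = 7 — not in {2, 3, 5}.
Hence q = 7 is a counterexample.

q = 7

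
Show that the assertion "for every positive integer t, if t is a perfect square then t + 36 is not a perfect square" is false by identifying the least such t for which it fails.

We need the least positive integer t for which t is a perfect square but t + 36 is a perfect square.
The first 7 eligible values, up to t = 49, all satisfy the conclusion.
t = 64: 64 = 8² and 64 + 36 = 100 = 10².

t = 64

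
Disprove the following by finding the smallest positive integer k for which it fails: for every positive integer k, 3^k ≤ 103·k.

k = 6

We need the least positive integer k for which 3^k > 103·k.
The first 5 eligible values, up to k = 5, all satisfy the conclusion.
k = 6: 3^k = 729 and 103·k = 618, so 729 > 618.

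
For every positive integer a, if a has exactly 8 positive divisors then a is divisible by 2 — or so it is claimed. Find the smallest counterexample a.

a = 105

Check each positive integer a in order until a has exactly 8 positive divisors but a is not divisible by 2.
The first 12 eligible values, up to a = 104, all satisfy the conclusion.
a = 105: τ(105) = 8; 105 mod 2 = 1.
So a = 105 is the smallest counterexample.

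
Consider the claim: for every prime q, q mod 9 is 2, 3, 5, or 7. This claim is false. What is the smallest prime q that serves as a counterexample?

q = 13

A counterexample is any prime q such that the claim fails; we check each in order.
The first 5 eligible values, up to q = 11, all satisfy the conclusion.
q = 13: 13 mod 9 = 4 — not in {2, 3, 5, 7}.
Hence q = 13 is a counterexample.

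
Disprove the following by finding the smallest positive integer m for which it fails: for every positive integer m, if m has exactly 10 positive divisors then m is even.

m = 405

Check each positive integer m in order until m has exactly 10 positive divisors but m is odd.
For m = 48, 80, 112, 162, 176, 208, 272, 304, 368 the conclusion holds.
m = 405: divisors of 405: 10 divisors; 405 is odd.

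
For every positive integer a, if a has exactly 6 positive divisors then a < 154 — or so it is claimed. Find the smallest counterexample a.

a = 164

A counterexample is any positive integer a such that a has exactly 6 positive divisors but the claim fails; we check each in order.
For a = 12, 18, 20, 28, …, 147, 148, 153 the conclusion holds.
a = 164: τ(164) = 6; 164 ≥ 154.
So a = 164 is the smallest counterexample.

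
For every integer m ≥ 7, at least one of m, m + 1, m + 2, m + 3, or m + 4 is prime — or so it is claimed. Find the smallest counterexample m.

m = 24

For m = 7, 8, 9, 10, …, 21, 22, 23 the conclusion holds.
m = 24: 24 = 2 × 12; 25 = 5 × 5; 26 = 2 × 13; 27 = 3 × 9; 28 = 2 × 14 — all composite.
Hence m = 24 is a counterexample.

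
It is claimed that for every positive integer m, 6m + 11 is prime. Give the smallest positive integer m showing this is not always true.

A counterexample is any positive integer m such that 6m + 11 is not prime; we check each in order.
For m = 1, 2, 3 the conclusion holds.
m = 4: 6m + 11 = 35 = 5 × 7, composite.

m = 4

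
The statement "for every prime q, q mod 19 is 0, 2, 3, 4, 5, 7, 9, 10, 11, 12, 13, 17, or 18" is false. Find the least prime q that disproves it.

Check each prime q in order until the claim fails.
For q = 2, 3, 5, 7, …, 41, 43, 47 the conclusion holds.
q = 53: 53 mod 19 = 15 — not in {0, 2, 3, 4, 5, 7, 9, 10, 11, 12, 13, 17, 18}.
So q = 53 is the smallest counterexample.

q = 53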